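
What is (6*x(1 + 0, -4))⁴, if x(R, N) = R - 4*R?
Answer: 104976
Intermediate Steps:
x(R, N) = -3*R
(6*x(1 + 0, -4))⁴ = (6*(-3*(1 + 0)))⁴ = (6*(-3*1))⁴ = (6*(-3))⁴ = (-18)⁴ = 104976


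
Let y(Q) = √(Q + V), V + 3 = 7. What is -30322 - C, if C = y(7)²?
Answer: -30333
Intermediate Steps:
V = 4 (V = -3 + 7 = 4)
y(Q) = √(4 + Q) (y(Q) = √(Q + 4) = √(4 + Q))
C = 11 (C = (√(4 + 7))² = (√11)² = 11)
-30322 - C = -30322 - 1*11 = -30322 - 11 = -30333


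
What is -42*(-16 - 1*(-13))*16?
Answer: 2016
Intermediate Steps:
-42*(-16 - 1*(-13))*16 = -42*(-16 + 13)*16 = -42*(-3)*16 = 126*16 = 2016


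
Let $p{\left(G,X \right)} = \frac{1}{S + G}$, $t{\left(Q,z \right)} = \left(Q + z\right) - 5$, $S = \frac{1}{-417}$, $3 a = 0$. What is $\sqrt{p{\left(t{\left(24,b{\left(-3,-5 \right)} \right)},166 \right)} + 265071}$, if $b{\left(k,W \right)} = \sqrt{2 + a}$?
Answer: $\frac{3 \sqrt{233321431 + 12281623 \sqrt{2}}}{\sqrt{7922 + 417 \sqrt{2}}} \approx 514.85$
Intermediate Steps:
$a = 0$ ($a = \frac{1}{3} \cdot 0 = 0$)
$S = - \frac{1}{417} \approx -0.0023981$
$b{\left(k,W \right)} = \sqrt{2}$ ($b{\left(k,W \right)} = \sqrt{2 + 0} = \sqrt{2}$)
$t{\left(Q,z \right)} = -5 + Q + z$
$p{\left(G,X \right)} = \frac{1}{- \frac{1}{417} + G}$
$\sqrt{p{\left(t{\left(24,b{\left(-3,-5 \right)} \right)},166 \right)} + 265071} = \sqrt{\frac{417}{-1 + 417 \left(-5 + 24 + \sqrt{2}\right)} + 265071} = \sqrt{\frac{417}{-1 + 417 \left(19 + \sqrt{2}\right)} + 265071} = \sqrt{\frac{417}{-1 + \left(7923 + 417 \sqrt{2}\right)} + 265071} = \sqrt{\frac{417}{7922 + 417 \sqrt{2}} + 265071} = \sqrt{265071 + \frac{417}{7922 + 417 \sqrt{2}}}$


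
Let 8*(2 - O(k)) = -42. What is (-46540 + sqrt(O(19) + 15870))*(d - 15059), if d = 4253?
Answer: 502911240 - 5403*sqrt(63509) ≈ 5.0155e+8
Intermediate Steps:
O(k) = 29/4 (O(k) = 2 - 1/8*(-42) = 2 + 21/4 = 29/4)
(-46540 + sqrt(O(19) + 15870))*(d - 15059) = (-46540 + sqrt(29/4 + 15870))*(4253 - 15059) = (-46540 + sqrt(63509/4))*(-10806) = (-46540 + sqrt(63509)/2)*(-10806) = 502911240 - 5403*sqrt(63509)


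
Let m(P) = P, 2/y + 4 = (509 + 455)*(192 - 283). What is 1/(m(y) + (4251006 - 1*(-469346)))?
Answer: 43864/207053520127 ≈ 2.1185e-7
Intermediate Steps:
y = -1/43864 (y = 2/(-4 + (509 + 455)*(192 - 283)) = 2/(-4 + 964*(-91)) = 2/(-4 - 87724) = 2/(-87728) = 2*(-1/87728) = -1/43864 ≈ -2.2798e-5)
1/(m(y) + (4251006 - 1*(-469346))) = 1/(-1/43864 + (4251006 - 1*(-469346))) = 1/(-1/43864 + (4251006 + 469346)) = 1/(-1/43864 + 4720352) = 1/(207053520127/43864) = 43864/207053520127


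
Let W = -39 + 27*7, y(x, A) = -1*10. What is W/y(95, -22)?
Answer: -15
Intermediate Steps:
y(x, A) = -10
W = 150 (W = -39 + 189 = 150)
W/y(95, -22) = 150/(-10) = 150*(-⅒) = -15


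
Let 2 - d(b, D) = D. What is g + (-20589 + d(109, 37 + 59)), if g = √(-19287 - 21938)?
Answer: -20683 + 5*I*√1649 ≈ -20683.0 + 203.04*I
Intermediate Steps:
d(b, D) = 2 - D
g = 5*I*√1649 (g = √(-41225) = 5*I*√1649 ≈ 203.04*I)
g + (-20589 + d(109, 37 + 59)) = 5*I*√1649 + (-20589 + (2 - (37 + 59))) = 5*I*√1649 + (-20589 + (2 - 1*96)) = 5*I*√1649 + (-20589 + (2 - 96)) = 5*I*√1649 + (-20589 - 94) = 5*I*√1649 - 20683 = -20683 + 5*I*√1649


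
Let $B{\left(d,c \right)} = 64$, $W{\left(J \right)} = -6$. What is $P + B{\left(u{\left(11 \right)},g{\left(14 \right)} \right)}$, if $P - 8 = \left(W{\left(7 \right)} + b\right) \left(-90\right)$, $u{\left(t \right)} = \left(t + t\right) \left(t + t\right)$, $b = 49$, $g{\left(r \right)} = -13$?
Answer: $-3798$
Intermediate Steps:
$u{\left(t \right)} = 4 t^{2}$ ($u{\left(t \right)} = 2 t 2 t = 4 t^{2}$)
$P = -3862$ ($P = 8 + \left(-6 + 49\right) \left(-90\right) = 8 + 43 \left(-90\right) = 8 - 3870 = -3862$)
$P + B{\left(u{\left(11 \right)},g{\left(14 \right)} \right)} = -3862 + 64 = -3798$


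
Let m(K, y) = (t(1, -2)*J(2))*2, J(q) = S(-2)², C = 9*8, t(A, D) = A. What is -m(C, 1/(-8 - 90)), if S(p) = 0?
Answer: 0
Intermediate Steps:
C = 72
J(q) = 0 (J(q) = 0² = 0)
m(K, y) = 0 (m(K, y) = (1*0)*2 = 0*2 = 0)
-m(C, 1/(-8 - 90)) = -1*0 = 0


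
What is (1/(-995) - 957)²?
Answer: 906715310656/990025 ≈ 9.1585e+5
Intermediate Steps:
(1/(-995) - 957)² = (-1/995 - 957)² = (-952216/995)² = 906715310656/990025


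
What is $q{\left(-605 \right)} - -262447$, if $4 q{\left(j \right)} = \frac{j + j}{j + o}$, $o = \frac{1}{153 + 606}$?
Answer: $\frac{241028634631}{918388} \approx 2.6245 \cdot 10^{5}$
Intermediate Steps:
$o = \frac{1}{759} \approx 0.0013175$
$q{\left(j \right)} = \frac{j}{2 \left(\frac{1}{759} + j\right)}$ ($q{\left(j \right)} = \frac{\left(j + j\right) \frac{1}{j + \frac{1}{759}}}{4} = \frac{2 j \frac{1}{\frac{1}{759} + j}}{4} = \frac{j}{2 \left(\frac{1}{759} + j\right)}$)
$q{\left(-605 \right)} - -262447 = \frac{759}{2} \left(-605\right) \frac{1}{1 + 759 \left(-605\right)} - -262447 = \frac{759}{2} \left(-605\right) \frac{1}{1 - 459195} + 262447 = \frac{759}{2} \left(-605\right) \frac{1}{-459194} + 262447 = \frac{759}{2} \left(-605\right) \left(- \frac{1}{459194}\right) + 262447 = \frac{459195}{918388} + 262447 = \frac{241028634631}{918388}$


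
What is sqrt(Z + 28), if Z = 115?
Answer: sqrt(143) ≈ 11.958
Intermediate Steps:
sqrt(Z + 28) = sqrt(115 + 28) = sqrt(143)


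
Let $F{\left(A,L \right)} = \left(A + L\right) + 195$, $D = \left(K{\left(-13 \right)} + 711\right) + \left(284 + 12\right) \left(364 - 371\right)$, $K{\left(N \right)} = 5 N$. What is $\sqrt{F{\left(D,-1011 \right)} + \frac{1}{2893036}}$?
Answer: $\frac{i \sqrt{4691192914411149}}{1446518} \approx 47.35 i$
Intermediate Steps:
$D = -1426$ ($D = \left(5 \left(-13\right) + 711\right) + \left(284 + 12\right) \left(364 - 371\right) = \left(-65 + 711\right) + 296 \left(-7\right) = 646 - 2072 = -1426$)
$F{\left(A,L \right)} = 195 + A + L$
$\sqrt{F{\left(D,-1011 \right)} + \frac{1}{2893036}} = \sqrt{\left(195 - 1426 - 1011\right) + \frac{1}{2893036}} = \sqrt{-2242 + \frac{1}{2893036}} = \sqrt{- \frac{6486186711}{2893036}} = \frac{i \sqrt{4691192914411149}}{1446518}$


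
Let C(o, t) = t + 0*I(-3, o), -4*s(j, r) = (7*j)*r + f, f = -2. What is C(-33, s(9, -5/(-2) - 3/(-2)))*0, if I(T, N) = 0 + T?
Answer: 0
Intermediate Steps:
I(T, N) = T
s(j, r) = ½ - 7*j*r/4 (s(j, r) = -((7*j)*r - 2)/4 = -(7*j*r - 2)/4 = -(-2 + 7*j*r)/4 = ½ - 7*j*r/4)
C(o, t) = t (C(o, t) = t + 0*(-3) = t + 0 = t)
C(-33, s(9, -5/(-2) - 3/(-2)))*0 = (½ - 7/4*9*(-5/(-2) - 3/(-2)))*0 = (½ - 7/4*9*(-5*(-½) - 3*(-½)))*0 = (½ - 7/4*9*(5/2 + 3/2))*0 = (½ - 7/4*9*4)*0 = (½ - 63)*0 = -125/2*0 = 0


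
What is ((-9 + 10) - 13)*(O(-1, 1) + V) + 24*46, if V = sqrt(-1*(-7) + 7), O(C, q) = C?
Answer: 1116 - 12*sqrt(14) ≈ 1071.1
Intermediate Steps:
V = sqrt(14) (V = sqrt(7 + 7) = sqrt(14) ≈ 3.7417)
((-9 + 10) - 13)*(O(-1, 1) + V) + 24*46 = ((-9 + 10) - 13)*(-1 + sqrt(14)) + 24*46 = (1 - 13)*(-1 + sqrt(14)) + 1104 = -12*(-1 + sqrt(14)) + 1104 = (12 - 12*sqrt(14)) + 1104 = 1116 - 12*sqrt(14)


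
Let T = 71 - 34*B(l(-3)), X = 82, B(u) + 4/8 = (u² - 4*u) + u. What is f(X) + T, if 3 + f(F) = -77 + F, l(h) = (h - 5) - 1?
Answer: -3582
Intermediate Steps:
l(h) = -6 + h (l(h) = (-5 + h) - 1 = -6 + h)
B(u) = -½ + u² - 3*u (B(u) = -½ + ((u² - 4*u) + u) = -½ + (u² - 3*u) = -½ + u² - 3*u)
f(F) = -80 + F (f(F) = -3 + (-77 + F) = -80 + F)
T = -3584 (T = 71 - 34*(-½ + (-6 - 3)² - 3*(-6 - 3)) = 71 - 34*(-½ + (-9)² - 3*(-9)) = 71 - 34*(-½ + 81 + 27) = 71 - 34*215/2 = 71 - 3655 = -3584)
f(X) + T = (-80 + 82) - 3584 = 2 - 3584 = -3582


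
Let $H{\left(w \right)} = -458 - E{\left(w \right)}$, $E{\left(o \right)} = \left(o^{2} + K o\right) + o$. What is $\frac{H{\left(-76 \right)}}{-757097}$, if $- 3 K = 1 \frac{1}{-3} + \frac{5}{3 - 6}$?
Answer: $\frac{18322}{2271291} \approx 0.0080668$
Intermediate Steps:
$K = \frac{2}{3}$ ($K = - \frac{1 \frac{1}{-3} + \frac{5}{3 - 6}}{3} = - \frac{1 \left(- \frac{1}{3}\right) + \frac{5}{3 - 6}}{3} = - \frac{- \frac{1}{3} + \frac{5}{-3}}{3} = - \frac{- \frac{1}{3} + 5 \left(- \frac{1}{3}\right)}{3} = - \frac{- \frac{1}{3} - \frac{5}{3}}{3} = \left(- \frac{1}{3}\right) \left(-2\right) = \frac{2}{3} \approx 0.66667$)
$E{\left(o \right)} = o^{2} + \frac{5 o}{3}$ ($E{\left(o \right)} = \left(o^{2} + \frac{2 o}{3}\right) + o = o^{2} + \frac{5 o}{3}$)
$H{\left(w \right)} = -458 - \frac{w \left(5 + 3 w\right)}{3}$
$\frac{H{\left(-76 \right)}}{-757097} = \frac{-458 - - \frac{76 \left(5 + 3 \left(-76\right)\right)}{3}}{-757097} = \left(-458 - - \frac{76 \left(5 - 228\right)}{3}\right) \left(- \frac{1}{757097}\right) = \left(-458 - \left(- \frac{76}{3}\right) \left(-223\right)\right) \left(- \frac{1}{757097}\right) = \left(-458 - \frac{16948}{3}\right) \left(- \frac{1}{757097}\right) = \left(- \frac{18322}{3}\right) \left(- \frac{1}{757097}\right) = \frac{18322}{2271291}$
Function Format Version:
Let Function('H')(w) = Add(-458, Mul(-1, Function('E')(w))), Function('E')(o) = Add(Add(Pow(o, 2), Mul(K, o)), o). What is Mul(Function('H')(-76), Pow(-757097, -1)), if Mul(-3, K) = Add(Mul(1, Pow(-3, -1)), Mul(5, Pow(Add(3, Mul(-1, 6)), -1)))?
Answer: Rational(18322, 2271291) ≈ 0.0080668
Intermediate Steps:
K = Rational(2, 3) (K = Mul(Rational(-1, 3), Add(Mul(1, Pow(-3, -1)), Mul(5, Pow(Add(3, Mul(-1, 6)), -1)))) = Mul(Rational(-1, 3), Add(Mul(1, Rational(-1, 3)), Mul(5, Pow(Add(3, -6), -1)))) = Mul(Rational(-1, 3), Add(Rational(-1, 3), Mul(5, Pow(-3, -1)))) = Mul(Rational(-1, 3), Add(Rational(-1, 3), Mul(5, Rational(-1, 3)))) = Mul(Rational(-1, 3), Add(Rational(-1, 3), Rational(-5, 3))) = Mul(Rational(-1, 3), -2) = Rational(2, 3) ≈ 0.66667)
Function('E')(o) = Add(Pow(o, 2), Mul(Rational(5, 3), o)) (Function('E')(o) = Add(Add(Pow(o, 2), Mul(Rational(2, 3), o)), o) = Add(Pow(o, 2), Mul(Rational(5, 3), o)))
Function('H')(w) = Add(-458, Mul(Rational(-1, 3), w, Add(5, Mul(3, w)))) (Function('H')(w) = Add(-458, Mul(-1, Mul(Rational(1, 3), w, Add(5, Mul(3, w))))) = Add(-458, Mul(Rational(-1, 3), w, Add(5, Mul(3, w)))))
Mul(Function('H')(-76), Pow(-757097, -1)) = Mul(Add(-458, Mul(Rational(-1, 3), -76, Add(5, Mul(3, -76)))), Pow(-757097, -1)) = Mul(Add(-458, Mul(Rational(-1, 3), -76, Add(5, -228))), Rational(-1, 757097)) = Mul(Add(-458, Mul(Rational(-1, 3), -76, -223)), Rational(-1, 757097)) = Mul(Add(-458, Rational(-16948, 3)), Rational(-1, 757097)) = Mul(Rational(-18322, 3), Rational(-1, 757097)) = Rational(18322, 2271291)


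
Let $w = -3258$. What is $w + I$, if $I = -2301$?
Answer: $-5559$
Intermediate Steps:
$w + I = -3258 - 2301 = -5559$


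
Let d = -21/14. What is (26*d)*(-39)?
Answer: 1521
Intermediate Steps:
d = -3/2 (d = -21*1/14 = -3/2 ≈ -1.5000)
(26*d)*(-39) = (26*(-3/2))*(-39) = -39*(-39) = 1521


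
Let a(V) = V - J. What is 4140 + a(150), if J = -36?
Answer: 4326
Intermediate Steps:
a(V) = 36 + V (a(V) = V - 1*(-36) = V + 36 = 36 + V)
4140 + a(150) = 4140 + (36 + 150) = 4140 + 186 = 4326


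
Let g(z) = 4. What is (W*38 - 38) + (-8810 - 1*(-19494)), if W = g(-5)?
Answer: 10798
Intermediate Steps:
W = 4
(W*38 - 38) + (-8810 - 1*(-19494)) = (4*38 - 38) + (-8810 - 1*(-19494)) = (152 - 38) + (-8810 + 19494) = 114 + 10684 = 10798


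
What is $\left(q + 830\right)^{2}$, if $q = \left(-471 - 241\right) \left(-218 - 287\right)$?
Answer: $129880952100$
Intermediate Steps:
$q = 359560$ ($q = \left(-712\right) \left(-505\right) = 359560$)
$\left(q + 830\right)^{2} = \left(359560 + 830\right)^{2} = 360390^{2} = 129880952100$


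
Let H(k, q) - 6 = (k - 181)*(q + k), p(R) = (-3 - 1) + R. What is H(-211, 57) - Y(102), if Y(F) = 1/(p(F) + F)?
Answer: 12074799/200 ≈ 60374.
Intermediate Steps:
p(R) = -4 + R
H(k, q) = 6 + (-181 + k)*(k + q) (H(k, q) = 6 + (k - 181)*(q + k) = 6 + (-181 + k)*(k + q))
Y(F) = 1/(-4 + 2*F) (Y(F) = 1/((-4 + F) + F) = 1/(-4 + 2*F))
H(-211, 57) - Y(102) = (6 + (-211)² - 181*(-211) - 181*57 - 211*57) - 1/(2*(-2 + 102)) = (6 + 44521 + 38191 - 10317 - 12027) - 1/(2*100) = 60374 - 1/(2*100) = 60374 - 1*1/200 = 60374 - 1/200 = 12074799/200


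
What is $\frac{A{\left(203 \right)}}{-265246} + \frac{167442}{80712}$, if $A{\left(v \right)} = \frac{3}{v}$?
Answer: $\frac{12734327495}{6138322932} \approx 2.0746$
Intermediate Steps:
$\frac{A{\left(203 \right)}}{-265246} + \frac{167442}{80712} = \frac{3 \cdot \frac{1}{203}}{-265246} + \frac{167442}{80712} = 3 \cdot \frac{1}{203} \left(- \frac{1}{265246}\right) + 167442 \cdot \frac{1}{80712} = \frac{3}{203} \left(- \frac{1}{265246}\right) + \frac{473}{228} = - \frac{3}{53844938} + \frac{473}{228} = \frac{12734327495}{6138322932}$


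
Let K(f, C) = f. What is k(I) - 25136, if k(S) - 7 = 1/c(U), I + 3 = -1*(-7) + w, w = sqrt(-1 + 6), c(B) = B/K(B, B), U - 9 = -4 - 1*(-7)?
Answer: -25128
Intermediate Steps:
U = 12 (U = 9 + (-4 - 1*(-7)) = 9 + (-4 + 7) = 9 + 3 = 12)
c(B) = 1 (c(B) = B/B = 1)
w = sqrt(5) ≈ 2.2361
I = 4 + sqrt(5) (I = -3 + (-1*(-7) + sqrt(5)) = -3 + (7 + sqrt(5)) = 4 + sqrt(5) ≈ 6.2361)
k(S) = 8 (k(S) = 7 + 1/1 = 7 + 1 = 8)
k(I) - 25136 = 8 - 25136 = -25128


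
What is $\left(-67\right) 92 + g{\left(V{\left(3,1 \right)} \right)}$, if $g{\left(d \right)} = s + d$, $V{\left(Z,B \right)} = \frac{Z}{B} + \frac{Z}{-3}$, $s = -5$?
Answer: $-6167$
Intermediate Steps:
$V{\left(Z,B \right)} = - \frac{Z}{3} + \frac{Z}{B}$ ($V{\left(Z,B \right)} = \frac{Z}{B} + Z \left(- \frac{1}{3}\right) = \frac{Z}{B} - \frac{Z}{3} = - \frac{Z}{3} + \frac{Z}{B}$)
$g{\left(d \right)} = -5 + d$
$\left(-67\right) 92 + g{\left(V{\left(3,1 \right)} \right)} = \left(-67\right) 92 - \left(6 - 3\right) = -6164 + \left(-5 + \left(-1 + 3 \cdot 1\right)\right) = -6164 + \left(-5 + \left(-1 + 3\right)\right) = -6164 + \left(-5 + 2\right) = -6164 - 3 = -6167$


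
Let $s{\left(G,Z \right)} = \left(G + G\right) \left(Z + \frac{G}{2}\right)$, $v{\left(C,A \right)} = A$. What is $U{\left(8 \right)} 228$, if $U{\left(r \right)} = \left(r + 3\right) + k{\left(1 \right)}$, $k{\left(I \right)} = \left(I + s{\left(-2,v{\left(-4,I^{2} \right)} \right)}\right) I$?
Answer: $2736$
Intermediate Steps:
$s{\left(G,Z \right)} = 2 G \left(Z + \frac{G}{2}\right)$ ($s{\left(G,Z \right)} = 2 G \left(Z + G \frac{1}{2}\right) = 2 G \left(Z + \frac{G}{2}\right)$)
$k{\left(I \right)} = I \left(4 + I - 4 I^{2}\right)$ ($k{\left(I \right)} = \left(I - 2 \left(-2 + 2 I^{2}\right)\right) I = \left(I - \left(-4 + 4 I^{2}\right)\right) I = \left(4 + I - 4 I^{2}\right) I = I \left(4 + I - 4 I^{2}\right)$)
$U{\left(r \right)} = 4 + r$ ($U{\left(r \right)} = \left(r + 3\right) + 1 \left(4 + 1 - 4 \cdot 1^{2}\right) = \left(3 + r\right) + 1 \left(4 + 1 - 4\right) = \left(3 + r\right) + 1 \cdot 1 = \left(3 + r\right) + 1 = 4 + r$)
$U{\left(8 \right)} 228 = \left(4 + 8\right) 228 = 12 \cdot 228 = 2736$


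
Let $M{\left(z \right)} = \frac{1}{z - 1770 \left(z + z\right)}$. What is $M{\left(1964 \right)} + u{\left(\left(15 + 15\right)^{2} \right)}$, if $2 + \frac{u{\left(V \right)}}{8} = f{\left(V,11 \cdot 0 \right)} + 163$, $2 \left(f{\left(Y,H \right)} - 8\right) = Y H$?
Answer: $\frac{9397205791}{6950596} \approx 1352.0$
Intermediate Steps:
$f{\left(Y,H \right)} = 8 + \frac{H Y}{2}$ ($f{\left(Y,H \right)} = 8 + \frac{Y H}{2} = 8 + \frac{H Y}{2}$)
$u{\left(V \right)} = 1352$ ($u{\left(V \right)} = -16 + 8 \left(\left(8 + \frac{11 \cdot 0 V}{2}\right) + 163\right) = -16 + 8 \left(\left(8 + \frac{1}{2} \cdot 0 V\right) + 163\right) = -16 + 8 \left(\left(8 + 0\right) + 163\right) = -16 + 8 \left(8 + 163\right) = -16 + 8 \cdot 171 = -16 + 1368 = 1352$)
$M{\left(z \right)} = - \frac{1}{3539 z}$ ($M{\left(z \right)} = \frac{1}{z - 1770 \cdot 2 z} = \frac{1}{z - 3540 z} = \frac{1}{\left(-3539\right) z} = - \frac{1}{3539 z}$)
$M{\left(1964 \right)} + u{\left(\left(15 + 15\right)^{2} \right)} = - \frac{1}{3539 \cdot 1964} + 1352 = \left(- \frac{1}{3539}\right) \frac{1}{1964} + 1352 = - \frac{1}{6950596} + 1352 = \frac{9397205791}{6950596}$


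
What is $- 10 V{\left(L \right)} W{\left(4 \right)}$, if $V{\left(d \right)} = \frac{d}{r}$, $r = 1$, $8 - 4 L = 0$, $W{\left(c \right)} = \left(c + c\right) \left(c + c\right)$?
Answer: $-1280$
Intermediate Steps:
$W{\left(c \right)} = 4 c^{2}$ ($W{\left(c \right)} = 2 c 2 c = 4 c^{2}$)
$L = 2$ ($L = 2 - 0 = 2 + 0 = 2$)
$V{\left(d \right)} = d$ ($V{\left(d \right)} = \frac{d}{1} = d 1 = d$)
$- 10 V{\left(L \right)} W{\left(4 \right)} = \left(-10\right) 2 \cdot 4 \cdot 4^{2} = - 20 \cdot 4 \cdot 16 = \left(-20\right) 64 = -1280$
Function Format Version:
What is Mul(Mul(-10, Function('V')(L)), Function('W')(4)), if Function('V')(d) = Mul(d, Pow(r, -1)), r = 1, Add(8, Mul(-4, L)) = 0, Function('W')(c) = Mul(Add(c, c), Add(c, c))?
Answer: -1280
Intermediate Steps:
Function('W')(c) = Mul(4, Pow(c, 2)) (Function('W')(c) = Mul(Mul(2, c), Mul(2, c)) = Mul(4, Pow(c, 2)))
L = 2 (L = Add(2, Mul(Rational(-1, 4), 0)) = Add(2, 0) = 2)
Function('V')(d) = d (Function('V')(d) = Mul(d, Pow(1, -1)) = Mul(d, 1) = d)
Mul(Mul(-10, Function('V')(L)), Function('W')(4)) = Mul(Mul(-10, 2), Mul(4, Pow(4, 2))) = Mul(-20, Mul(4, 16)) = Mul(-20, 64) = -1280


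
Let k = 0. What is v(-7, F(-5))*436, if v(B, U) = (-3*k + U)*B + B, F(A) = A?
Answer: 12208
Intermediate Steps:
v(B, U) = B + B*U (v(B, U) = (-3*0 + U)*B + B = (0 + U)*B + B = U*B + B = B*U + B = B + B*U)
v(-7, F(-5))*436 = -7*(1 - 5)*436 = -7*(-4)*436 = 28*436 = 12208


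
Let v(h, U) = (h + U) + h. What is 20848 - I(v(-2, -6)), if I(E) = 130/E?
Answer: 20861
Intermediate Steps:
v(h, U) = U + 2*h (v(h, U) = (U + h) + h = U + 2*h)
20848 - I(v(-2, -6)) = 20848 - 130/(-6 + 2*(-2)) = 20848 - 130/(-6 - 4) = 20848 - 130/(-10) = 20848 - 130*(-1)/10 = 20848 - 1*(-13) = 20848 + 13 = 20861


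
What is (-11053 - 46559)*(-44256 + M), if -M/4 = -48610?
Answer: -8652400608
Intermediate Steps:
M = 194440 (M = -4*(-48610) = 194440)
(-11053 - 46559)*(-44256 + M) = (-11053 - 46559)*(-44256 + 194440) = -57612*150184 = -8652400608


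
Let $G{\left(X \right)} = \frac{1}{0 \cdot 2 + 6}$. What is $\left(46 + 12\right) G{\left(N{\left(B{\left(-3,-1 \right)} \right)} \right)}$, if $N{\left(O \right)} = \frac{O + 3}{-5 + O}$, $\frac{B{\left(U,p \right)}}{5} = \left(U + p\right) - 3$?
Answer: $\frac{29}{3} \approx 9.6667$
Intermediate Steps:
$B{\left(U,p \right)} = -15 + 5 U + 5 p$ ($B{\left(U,p \right)} = 5 \left(\left(U + p\right) - 3\right) = 5 \left(-3 + U + p\right) = -15 + 5 U + 5 p$)
$N{\left(O \right)} = \frac{3 + O}{-5 + O}$
$G{\left(X \right)} = \frac{1}{6}$ ($G{\left(X \right)} = \frac{1}{0 + 6} = \frac{1}{6}$)
$\left(46 + 12\right) G{\left(N{\left(B{\left(-3,-1 \right)} \right)} \right)} = \left(46 + 12\right) \frac{1}{6} = 58 \cdot \frac{1}{6} = \frac{29}{3}$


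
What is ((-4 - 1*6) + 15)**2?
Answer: 25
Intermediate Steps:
((-4 - 1*6) + 15)**2 = ((-4 - 6) + 15)**2 = (-10 + 15)**2 = 5**2 = 25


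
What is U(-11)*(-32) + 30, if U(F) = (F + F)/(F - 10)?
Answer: -74/21 ≈ -3.5238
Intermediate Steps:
U(F) = 2*F/(-10 + F) (U(F) = (2*F)/(-10 + F) = 2*F/(-10 + F))
U(-11)*(-32) + 30 = (2*(-11)/(-10 - 11))*(-32) + 30 = (2*(-11)/(-21))*(-32) + 30 = (2*(-11)*(-1/21))*(-32) + 30 = (22/21)*(-32) + 30 = -704/21 + 30 = -74/21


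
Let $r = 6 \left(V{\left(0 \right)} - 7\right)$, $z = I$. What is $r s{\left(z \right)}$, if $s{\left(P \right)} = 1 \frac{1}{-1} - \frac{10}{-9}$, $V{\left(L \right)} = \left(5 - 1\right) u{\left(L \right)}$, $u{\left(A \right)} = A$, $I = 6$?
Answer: $- \frac{14}{3} \approx -4.6667$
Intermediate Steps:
$z = 6$
$V{\left(L \right)} = 4 L$ ($V{\left(L \right)} = \left(5 - 1\right) L = 4 L$)
$s{\left(P \right)} = \frac{1}{9}$ ($s{\left(P \right)} = 1 \left(-1\right) - - \frac{10}{9} = -1 + \frac{10}{9} = \frac{1}{9}$)
$r = -42$ ($r = 6 \left(4 \cdot 0 - 7\right) = 6 \left(0 - 7\right) = 6 \left(-7\right) = -42$)
$r s{\left(z \right)} = \left(-42\right) \frac{1}{9} = - \frac{14}{3}$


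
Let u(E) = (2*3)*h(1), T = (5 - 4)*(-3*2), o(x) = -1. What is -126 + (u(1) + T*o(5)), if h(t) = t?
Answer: -114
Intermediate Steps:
T = -6 (T = 1*(-6) = -6)
u(E) = 6 (u(E) = (2*3)*1 = 6*1 = 6)
-126 + (u(1) + T*o(5)) = -126 + (6 - 6*(-1)) = -126 + (6 + 6) = -126 + 12 = -114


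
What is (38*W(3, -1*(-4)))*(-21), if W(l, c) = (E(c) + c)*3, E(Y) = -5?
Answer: 2394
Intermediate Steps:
W(l, c) = -15 + 3*c (W(l, c) = (-5 + c)*3 = -15 + 3*c)
(38*W(3, -1*(-4)))*(-21) = (38*(-15 + 3*(-1*(-4))))*(-21) = (38*(-15 + 3*4))*(-21) = (38*(-15 + 12))*(-21) = (38*(-3))*(-21) = -114*(-21) = 2394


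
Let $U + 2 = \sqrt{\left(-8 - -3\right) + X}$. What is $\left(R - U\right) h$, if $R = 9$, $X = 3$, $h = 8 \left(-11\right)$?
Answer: $-968 + 88 i \sqrt{2} \approx -968.0 + 124.45 i$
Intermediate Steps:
$h = -88$
$U = -2 + i \sqrt{2}$ ($U = -2 + \sqrt{\left(-8 - -3\right) + 3} = -2 + \sqrt{\left(-8 + 3\right) + 3} = -2 + \sqrt{-5 + 3} = -2 + \sqrt{-2} = -2 + i \sqrt{2} \approx -2.0 + 1.4142 i$)
$\left(R - U\right) h = \left(9 - \left(-2 + i \sqrt{2}\right)\right) \left(-88\right) = \left(9 + \left(2 - i \sqrt{2}\right)\right) \left(-88\right) = \left(11 - i \sqrt{2}\right) \left(-88\right) = -968 + 88 i \sqrt{2}$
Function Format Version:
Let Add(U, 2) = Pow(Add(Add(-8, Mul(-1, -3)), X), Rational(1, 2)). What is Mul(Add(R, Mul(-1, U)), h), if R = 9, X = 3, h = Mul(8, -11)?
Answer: Add(-968, Mul(88, I, Pow(2, Rational(1, 2)))) ≈ Add(-968.00, Mul(124.45, I))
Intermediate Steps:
h = -88
U = Add(-2, Mul(I, Pow(2, Rational(1, 2)))) (U = Add(-2, Pow(Add(Add(-8, Mul(-1, -3)), 3), Rational(1, 2))) = Add(-2, Pow(Add(Add(-8, 3), 3), Rational(1, 2))) = Add(-2, Pow(Add(-5, 3), Rational(1, 2))) = Add(-2, Pow(-2, Rational(1, 2))) = Add(-2, Mul(I, Pow(2, Rational(1, 2)))) ≈ Add(-2.0000, Mul(1.4142, I)))
Mul(Add(R, Mul(-1, U)), h) = Mul(Add(9, Mul(-1, Add(-2, Mul(I, Pow(2, Rational(1, 2)))))), -88) = Mul(Add(9, Add(2, Mul(-1, I, Pow(2, Rational(1, 2))))), -88) = Mul(Add(11, Mul(-1, I, Pow(2, Rational(1, 2)))), -88) = Add(-968, Mul(88, I, Pow(2, Rational(1, 2))))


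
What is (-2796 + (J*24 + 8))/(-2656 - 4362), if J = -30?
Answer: 1754/3509 ≈ 0.49986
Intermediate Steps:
(-2796 + (J*24 + 8))/(-2656 - 4362) = (-2796 + (-30*24 + 8))/(-2656 - 4362) = (-2796 + (-720 + 8))/(-7018) = (-2796 - 712)*(-1/7018) = -3508*(-1/7018) = 1754/3509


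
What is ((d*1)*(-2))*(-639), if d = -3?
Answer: -3834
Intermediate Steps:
((d*1)*(-2))*(-639) = (-3*1*(-2))*(-639) = -3*(-2)*(-639) = 6*(-639) = -3834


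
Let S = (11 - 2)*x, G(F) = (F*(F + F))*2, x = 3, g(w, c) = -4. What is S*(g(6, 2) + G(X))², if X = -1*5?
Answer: 248832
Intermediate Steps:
X = -5
G(F) = 4*F² (G(F) = (F*(2*F))*2 = (2*F²)*2 = 4*F²)
S = 27 (S = (11 - 2)*3 = 9*3 = 27)
S*(g(6, 2) + G(X))² = 27*(-4 + 4*(-5)²)² = 27*(-4 + 4*25)² = 27*(-4 + 100)² = 27*96² = 27*9216 = 248832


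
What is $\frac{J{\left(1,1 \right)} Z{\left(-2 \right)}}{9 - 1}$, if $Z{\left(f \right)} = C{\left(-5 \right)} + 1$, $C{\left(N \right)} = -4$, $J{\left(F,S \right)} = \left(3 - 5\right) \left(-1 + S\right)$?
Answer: $0$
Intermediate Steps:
$J{\left(F,S \right)} = 2 - 2 S$ ($J{\left(F,S \right)} = - 2 \left(-1 + S\right) = 2 - 2 S$)
$Z{\left(f \right)} = -3$ ($Z{\left(f \right)} = -4 + 1 = -3$)
$\frac{J{\left(1,1 \right)} Z{\left(-2 \right)}}{9 - 1} = \frac{\left(2 - 2\right) \left(-3\right)}{9 - 1} = \frac{\left(2 - 2\right) \left(-3\right)}{8} = 0 \left(-3\right) \frac{1}{8} = 0 \cdot \frac{1}{8} = 0$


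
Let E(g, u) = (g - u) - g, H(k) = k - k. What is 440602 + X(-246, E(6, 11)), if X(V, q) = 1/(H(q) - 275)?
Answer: 121165549/275 ≈ 4.4060e+5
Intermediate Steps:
H(k) = 0
E(g, u) = -u
X(V, q) = -1/275 (X(V, q) = 1/(0 - 275) = 1/(-275) = -1/275)
440602 + X(-246, E(6, 11)) = 440602 - 1/275 = 121165549/275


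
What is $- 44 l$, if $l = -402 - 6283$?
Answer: $294140$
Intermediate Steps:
$l = -6685$
$- 44 l = \left(-44\right) \left(-6685\right) = 294140$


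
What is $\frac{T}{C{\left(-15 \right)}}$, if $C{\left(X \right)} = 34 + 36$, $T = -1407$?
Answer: $- \frac{201}{10} \approx -20.1$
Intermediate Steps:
$C{\left(X \right)} = 70$
$\frac{T}{C{\left(-15 \right)}} = - \frac{1407}{70} = \left(-1407\right) \frac{1}{70} = - \frac{201}{10}$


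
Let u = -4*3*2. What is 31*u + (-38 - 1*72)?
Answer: -854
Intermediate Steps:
u = -24 (u = -12*2 = -24)
31*u + (-38 - 1*72) = 31*(-24) + (-38 - 1*72) = -744 + (-38 - 72) = -744 - 110 = -854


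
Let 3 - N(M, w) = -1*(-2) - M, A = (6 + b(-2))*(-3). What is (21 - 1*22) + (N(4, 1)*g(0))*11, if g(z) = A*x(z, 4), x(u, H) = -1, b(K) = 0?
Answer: 989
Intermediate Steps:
A = -18 (A = (6 + 0)*(-3) = 6*(-3) = -18)
g(z) = 18 (g(z) = -18*(-1) = 18)
N(M, w) = 1 + M (N(M, w) = 3 - (-1*(-2) - M) = 3 - (2 - M) = 3 + (-2 + M) = 1 + M)
(21 - 1*22) + (N(4, 1)*g(0))*11 = (21 - 1*22) + ((1 + 4)*18)*11 = (21 - 22) + (5*18)*11 = -1 + 90*11 = -1 + 990 = 989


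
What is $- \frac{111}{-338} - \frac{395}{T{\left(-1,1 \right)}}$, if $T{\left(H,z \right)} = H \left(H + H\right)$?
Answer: $- \frac{33322}{169} \approx -197.17$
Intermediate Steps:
$T{\left(H,z \right)} = 2 H^{2}$ ($T{\left(H,z \right)} = H 2 H = 2 H^{2}$)
$- \frac{111}{-338} - \frac{395}{T{\left(-1,1 \right)}} = - \frac{111}{-338} - \frac{395}{2 \left(-1\right)^{2}} = \left(-111\right) \left(- \frac{1}{338}\right) - \frac{395}{2 \cdot 1} = \frac{111}{338} - \frac{395}{2} = - \frac{33322}{169}$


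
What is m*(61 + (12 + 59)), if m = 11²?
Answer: 15972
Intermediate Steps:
m = 121
m*(61 + (12 + 59)) = 121*(61 + (12 + 59)) = 121*(61 + 71) = 121*132 = 15972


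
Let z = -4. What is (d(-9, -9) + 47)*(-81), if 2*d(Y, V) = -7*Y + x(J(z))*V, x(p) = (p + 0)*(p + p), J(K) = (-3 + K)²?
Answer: 3487941/2 ≈ 1.7440e+6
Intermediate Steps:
x(p) = 2*p² (x(p) = p*(2*p) = 2*p²)
d(Y, V) = 2401*V - 7*Y/2 (d(Y, V) = (-7*Y + (2*((-3 - 4)²)²)*V)/2 = (-7*Y + (2*((-7)²)²)*V)/2 = (-7*Y + (2*49²)*V)/2 = (-7*Y + (2*2401)*V)/2 = (-7*Y + 4802*V)/2 = 2401*V - 7*Y/2)
(d(-9, -9) + 47)*(-81) = ((2401*(-9) - 7/2*(-9)) + 47)*(-81) = ((-21609 + 63/2) + 47)*(-81) = (-43155/2 + 47)*(-81) = -43061/2*(-81) = 3487941/2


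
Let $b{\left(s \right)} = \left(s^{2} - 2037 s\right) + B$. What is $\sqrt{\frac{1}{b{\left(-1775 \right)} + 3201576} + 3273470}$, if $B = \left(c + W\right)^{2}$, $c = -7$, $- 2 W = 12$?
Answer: $\frac{\sqrt{325258267935325144795}}{9968045} \approx 1809.3$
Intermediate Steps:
$W = -6$ ($W = \left(- \frac{1}{2}\right) 12 = -6$)
$B = 169$ ($B = \left(-7 - 6\right)^{2} = \left(-13\right)^{2} = 169$)
$b{\left(s \right)} = 169 + s^{2} - 2037 s$ ($b{\left(s \right)} = \left(s^{2} - 2037 s\right) + 169 = 169 + s^{2} - 2037 s$)
$\sqrt{\frac{1}{b{\left(-1775 \right)} + 3201576} + 3273470} = \sqrt{\frac{1}{\left(169 + \left(-1775\right)^{2} - -3615675\right) + 3201576} + 3273470} = \sqrt{\frac{1}{\left(169 + 3150625 + 3615675\right) + 3201576} + 3273470} = \sqrt{\frac{1}{6766469 + 3201576} + 3273470} = \sqrt{\frac{1}{9968045} + 3273470} = \sqrt{\frac{32630096266151}{9968045}} = \frac{\sqrt{325258267935325144795}}{9968045}$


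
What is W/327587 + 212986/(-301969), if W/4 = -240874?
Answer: -360717368406/98921118803 ≈ -3.6465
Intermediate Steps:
W = -963496 (W = 4*(-240874) = -963496)
W/327587 + 212986/(-301969) = -963496/327587 + 212986/(-301969) = -963496*1/327587 + 212986*(-1/301969) = -963496/327587 - 212986/301969 = -360717368406/98921118803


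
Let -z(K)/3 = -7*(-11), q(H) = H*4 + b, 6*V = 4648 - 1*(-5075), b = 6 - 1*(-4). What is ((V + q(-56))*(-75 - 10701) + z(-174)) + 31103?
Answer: -15125572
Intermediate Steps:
b = 10 (b = 6 + 4 = 10)
V = 3241/2 (V = (4648 - 1*(-5075))/6 = (4648 + 5075)/6 = (1/6)*9723 = 3241/2 ≈ 1620.5)
q(H) = 10 + 4*H (q(H) = H*4 + 10 = 4*H + 10 = 10 + 4*H)
z(K) = -231 (z(K) = -(-21)*(-11) = -3*77 = -231)
((V + q(-56))*(-75 - 10701) + z(-174)) + 31103 = ((3241/2 + (10 + 4*(-56)))*(-75 - 10701) - 231) + 31103 = ((3241/2 + (10 - 224))*(-10776) - 231) + 31103 = ((3241/2 - 214)*(-10776) - 231) + 31103 = ((2813/2)*(-10776) - 231) + 31103 = (-15156444 - 231) + 31103 = -15156675 + 31103 = -15125572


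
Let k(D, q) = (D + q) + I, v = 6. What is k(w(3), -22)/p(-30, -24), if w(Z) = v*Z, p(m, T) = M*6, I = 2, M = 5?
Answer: -1/15 ≈ -0.066667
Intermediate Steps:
p(m, T) = 30 (p(m, T) = 5*6 = 30)
w(Z) = 6*Z
k(D, q) = 2 + D + q (k(D, q) = (D + q) + 2 = 2 + D + q)
k(w(3), -22)/p(-30, -24) = (2 + 6*3 - 22)/30 = (2 + 18 - 22)*(1/30) = -2*1/30 = -1/15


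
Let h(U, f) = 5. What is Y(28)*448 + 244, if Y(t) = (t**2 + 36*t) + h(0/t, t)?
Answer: 805300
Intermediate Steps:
Y(t) = 5 + t**2 + 36*t (Y(t) = (t**2 + 36*t) + 5 = 5 + t**2 + 36*t)
Y(28)*448 + 244 = (5 + 28**2 + 36*28)*448 + 244 = (5 + 784 + 1008)*448 + 244 = 1797*448 + 244 = 805056 + 244 = 805300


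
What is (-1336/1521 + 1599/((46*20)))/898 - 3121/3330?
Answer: -43531217101/46493806320 ≈ -0.93628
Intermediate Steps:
(-1336/1521 + 1599/((46*20)))/898 - 3121/3330 = (-1336*1/1521 + 1599/920)*(1/898) - 3121*1/3330 = (-1336/1521 + 1599*(1/920))*(1/898) - 3121/3330 = (-1336/1521 + 1599/920)*(1/898) - 3121/3330 = (1202959/1399320)*(1/898) - 3121/3330 = 1202959/1256589360 - 3121/3330 = -43531217101/46493806320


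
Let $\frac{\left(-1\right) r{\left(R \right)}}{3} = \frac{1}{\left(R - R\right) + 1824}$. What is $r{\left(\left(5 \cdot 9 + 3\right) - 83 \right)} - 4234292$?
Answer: $- \frac{2574449537}{608} \approx -4.2343 \cdot 10^{6}$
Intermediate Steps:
$r{\left(R \right)} = - \frac{1}{608}$ ($r{\left(R \right)} = - \frac{3}{\left(R - R\right) + 1824} = - \frac{3}{0 + 1824} = - \frac{3}{1824} = \left(-3\right) \frac{1}{1824} = - \frac{1}{608}$)
$r{\left(\left(5 \cdot 9 + 3\right) - 83 \right)} - 4234292 = - \frac{1}{608} - 4234292 = - \frac{2574449537}{608}$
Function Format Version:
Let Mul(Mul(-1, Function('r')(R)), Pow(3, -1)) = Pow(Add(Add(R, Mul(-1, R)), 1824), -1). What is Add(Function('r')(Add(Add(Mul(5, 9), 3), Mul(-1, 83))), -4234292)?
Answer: Rational(-2574449537, 608) ≈ -4.2343e+6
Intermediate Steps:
Function('r')(R) = Rational(-1, 608) (Function('r')(R) = Mul(-3, Pow(Add(Add(R, Mul(-1, R)), 1824), -1)) = Mul(-3, Pow(Add(0, 1824), -1)) = Mul(-3, Pow(1824, -1)) = Mul(-3, Rational(1, 1824)) = Rational(-1, 608))
Add(Function('r')(Add(Add(Mul(5, 9), 3), Mul(-1, 83))), -4234292) = Add(Rational(-1, 608), -4234292) = Rational(-2574449537, 608)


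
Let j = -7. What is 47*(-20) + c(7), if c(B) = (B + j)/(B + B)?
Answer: -940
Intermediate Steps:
c(B) = (-7 + B)/(2*B) (c(B) = (B - 7)/(B + B) = (-7 + B)/((2*B)) = (-7 + B)*(1/(2*B)) = (-7 + B)/(2*B))
47*(-20) + c(7) = 47*(-20) + (½)*(-7 + 7)/7 = -940 + (½)*(⅐)*0 = -940 + 0 = -940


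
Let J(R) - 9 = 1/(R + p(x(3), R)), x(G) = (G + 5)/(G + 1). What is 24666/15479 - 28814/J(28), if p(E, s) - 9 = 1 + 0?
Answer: -16939991990/5309297 ≈ -3190.6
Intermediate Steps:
x(G) = (5 + G)/(1 + G)
p(E, s) = 10 (p(E, s) = 9 + (1 + 0) = 9 + 1 = 10)
J(R) = 9 + 1/(10 + R) (J(R) = 9 + 1/(R + 10) = 9 + 1/(10 + R))
24666/15479 - 28814/J(28) = 24666/15479 - 28814*(10 + 28)/(91 + 9*28) = 24666*(1/15479) - 28814*38/(91 + 252) = 24666/15479 - 28814/((1/38)*343) = 24666/15479 - 28814/343/38 = 24666/15479 - 28814*38/343 = 24666/15479 - 1094932/343 = -16939991990/5309297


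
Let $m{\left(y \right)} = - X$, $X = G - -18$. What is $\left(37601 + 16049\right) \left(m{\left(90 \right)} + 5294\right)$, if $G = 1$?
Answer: $283003750$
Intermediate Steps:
$X = 19$ ($X = 1 - -18 = 1 + 18 = 19$)
$m{\left(y \right)} = -19$ ($m{\left(y \right)} = \left(-1\right) 19 = -19$)
$\left(37601 + 16049\right) \left(m{\left(90 \right)} + 5294\right) = \left(37601 + 16049\right) \left(-19 + 5294\right) = 53650 \cdot 5275 = 283003750$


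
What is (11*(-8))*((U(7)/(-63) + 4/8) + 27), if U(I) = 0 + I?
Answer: -21692/9 ≈ -2410.2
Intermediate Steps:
U(I) = I
(11*(-8))*((U(7)/(-63) + 4/8) + 27) = (11*(-8))*((7/(-63) + 4/8) + 27) = -88*((7*(-1/63) + 4*(⅛)) + 27) = -88*((-⅑ + ½) + 27) = -88*(7/18 + 27) = -88*493/18 = -21692/9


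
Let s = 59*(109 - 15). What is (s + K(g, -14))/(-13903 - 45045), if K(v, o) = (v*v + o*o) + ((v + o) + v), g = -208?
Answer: -12144/14737 ≈ -0.82405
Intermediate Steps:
K(v, o) = o + o**2 + v**2 + 2*v (K(v, o) = (v**2 + o**2) + ((o + v) + v) = (o**2 + v**2) + (o + 2*v) = o + o**2 + v**2 + 2*v)
s = 5546 (s = 59*94 = 5546)
(s + K(g, -14))/(-13903 - 45045) = (5546 + (-14 + (-14)**2 + (-208)**2 + 2*(-208)))/(-13903 - 45045) = (5546 + (-14 + 196 + 43264 - 416))/(-58948) = (5546 + 43030)*(-1/58948) = 48576*(-1/58948) = -12144/14737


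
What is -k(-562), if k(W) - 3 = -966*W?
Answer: -542895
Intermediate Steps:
k(W) = 3 - 966*W
-k(-562) = -(3 - 966*(-562)) = -(3 + 542892) = -1*542895 = -542895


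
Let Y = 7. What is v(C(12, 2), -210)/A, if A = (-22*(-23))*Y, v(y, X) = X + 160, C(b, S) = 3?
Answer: -25/1771 ≈ -0.014116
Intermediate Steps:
v(y, X) = 160 + X
A = 3542 (A = -22*(-23)*7 = 506*7 = 3542)
v(C(12, 2), -210)/A = (160 - 210)/3542 = -50*1/3542 = -25/1771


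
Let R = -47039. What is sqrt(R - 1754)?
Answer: I*sqrt(48793) ≈ 220.89*I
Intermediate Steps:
sqrt(R - 1754) = sqrt(-47039 - 1754) = sqrt(-48793) = I*sqrt(48793)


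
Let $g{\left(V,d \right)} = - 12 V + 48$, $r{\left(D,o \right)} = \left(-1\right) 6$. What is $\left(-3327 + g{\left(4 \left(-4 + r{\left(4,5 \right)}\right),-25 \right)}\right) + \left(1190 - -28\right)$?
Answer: $-1581$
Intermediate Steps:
$r{\left(D,o \right)} = -6$
$g{\left(V,d \right)} = 48 - 12 V$
$\left(-3327 + g{\left(4 \left(-4 + r{\left(4,5 \right)}\right),-25 \right)}\right) + \left(1190 - -28\right) = \left(-3327 - \left(-48 + 12 \cdot 4 \left(-4 - 6\right)\right)\right) + \left(1190 - -28\right) = \left(-3327 - \left(-48 + 12 \cdot 4 \left(-10\right)\right)\right) + \left(1190 + 28\right) = \left(-3327 + \left(48 - -480\right)\right) + 1218 = \left(-3327 + \left(48 + 480\right)\right) + 1218 = \left(-3327 + 528\right) + 1218 = -2799 + 1218 = -1581$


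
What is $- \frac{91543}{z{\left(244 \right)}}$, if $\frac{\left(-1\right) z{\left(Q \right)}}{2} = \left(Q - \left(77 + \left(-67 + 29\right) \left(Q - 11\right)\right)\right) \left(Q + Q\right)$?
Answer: $\frac{2953}{284016} \approx 0.010397$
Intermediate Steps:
$z{\left(Q \right)} = - 4 Q \left(-495 + 39 Q\right)$ ($z{\left(Q \right)} = - 2 \left(Q - \left(77 + \left(-67 + 29\right) \left(Q - 11\right)\right)\right) \left(Q + Q\right) = - 2 \left(Q - \left(77 - 38 \left(-11 + Q\right)\right)\right) 2 Q = - 2 \left(Q - \left(495 - 38 Q\right)\right) 2 Q = - 2 \left(Q + \left(-77 + \left(-418 + 38 Q\right)\right)\right) 2 Q = - 2 \left(Q + \left(-495 + 38 Q\right)\right) 2 Q = - 2 \left(-495 + 39 Q\right) 2 Q = - 2 \cdot 2 Q \left(-495 + 39 Q\right) = - 4 Q \left(-495 + 39 Q\right)$)
$- \frac{91543}{z{\left(244 \right)}} = - \frac{91543}{12 \cdot 244 \left(165 - 3172\right)} = - \frac{91543}{12 \cdot 244 \left(-3007\right)} = - \frac{91543}{-8804496} = \left(-91543\right) \left(- \frac{1}{8804496}\right) = \frac{2953}{284016}$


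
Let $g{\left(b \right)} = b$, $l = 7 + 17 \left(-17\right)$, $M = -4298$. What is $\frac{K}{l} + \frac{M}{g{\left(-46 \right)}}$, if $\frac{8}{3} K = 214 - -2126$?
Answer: $\frac{390557}{4324} \approx 90.323$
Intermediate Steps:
$K = \frac{1755}{2}$ ($K = \frac{3 \left(214 - -2126\right)}{8} = \frac{3 \left(214 + 2126\right)}{8} = \frac{3}{8} \cdot 2340 = \frac{1755}{2} \approx 877.5$)
$l = -282$ ($l = 7 - 289 = -282$)
$\frac{K}{l} + \frac{M}{g{\left(-46 \right)}} = \frac{1755}{2 \left(-282\right)} - \frac{4298}{-46} = \frac{1755}{2} \left(- \frac{1}{282}\right) - - \frac{2149}{23} = - \frac{585}{188} + \frac{2149}{23} = \frac{390557}{4324}$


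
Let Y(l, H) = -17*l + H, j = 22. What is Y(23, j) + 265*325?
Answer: 85756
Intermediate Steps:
Y(l, H) = H - 17*l
Y(23, j) + 265*325 = (22 - 17*23) + 265*325 = (22 - 391) + 86125 = -369 + 86125 = 85756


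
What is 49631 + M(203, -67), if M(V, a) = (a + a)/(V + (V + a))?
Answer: 16824775/339 ≈ 49631.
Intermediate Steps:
M(V, a) = 2*a/(a + 2*V) (M(V, a) = (2*a)/(a + 2*V) = 2*a/(a + 2*V))
49631 + M(203, -67) = 49631 + 2*(-67)/(-67 + 2*203) = 49631 + 2*(-67)/(-67 + 406) = 49631 + 2*(-67)/339 = 49631 + 2*(-67)*(1/339) = 49631 - 134/339 = 16824775/339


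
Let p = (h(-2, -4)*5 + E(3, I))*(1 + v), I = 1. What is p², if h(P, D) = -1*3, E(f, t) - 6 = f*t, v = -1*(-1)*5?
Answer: 1296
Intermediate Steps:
v = 5 (v = 1*5 = 5)
E(f, t) = 6 + f*t
h(P, D) = -3
p = -36 (p = (-3*5 + (6 + 3*1))*(1 + 5) = (-15 + (6 + 3))*6 = (-15 + 9)*6 = -6*6 = -36)
p² = (-36)² = 1296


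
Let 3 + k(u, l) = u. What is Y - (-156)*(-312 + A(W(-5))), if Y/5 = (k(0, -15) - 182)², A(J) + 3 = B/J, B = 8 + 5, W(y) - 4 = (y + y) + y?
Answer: 1339807/11 ≈ 1.2180e+5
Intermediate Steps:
W(y) = 4 + 3*y (W(y) = 4 + ((y + y) + y) = 4 + (2*y + y) = 4 + 3*y)
k(u, l) = -3 + u
B = 13
A(J) = -3 + 13/J
Y = 171125 (Y = 5*((-3 + 0) - 182)² = 5*(-3 - 182)² = 5*(-185)² = 5*34225 = 171125)
Y - (-156)*(-312 + A(W(-5))) = 171125 - (-156)*(-312 + (-3 + 13/(4 + 3*(-5)))) = 171125 - (-156)*(-312 + (-3 + 13/(4 - 15))) = 171125 - (-156)*(-312 + (-3 + 13/(-11))) = 171125 - (-156)*(-312 + (-3 + 13*(-1/11))) = 171125 - (-156)*(-312 + (-3 - 13/11)) = 171125 - (-156)*(-312 - 46/11) = 171125 - (-156)*(-3478)/11 = 171125 - 1*542568/11 = 171125 - 542568/11 = 1339807/11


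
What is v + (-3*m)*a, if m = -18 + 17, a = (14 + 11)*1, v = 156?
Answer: 231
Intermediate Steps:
a = 25 (a = 25*1 = 25)
m = -1
v + (-3*m)*a = 156 - 3*(-1)*25 = 156 + 3*25 = 156 + 75 = 231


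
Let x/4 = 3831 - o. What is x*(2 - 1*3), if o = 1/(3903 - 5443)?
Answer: -5899741/385 ≈ -15324.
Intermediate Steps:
o = -1/1540 (o = 1/(-1540) = -1/1540 ≈ -0.00064935)
x = 5899741/385 (x = 4*(3831 - 1*(-1/1540)) = 4*(3831 + 1/1540) = 4*(5899741/1540) = 5899741/385 ≈ 15324.)
x*(2 - 1*3) = 5899741*(2 - 1*3)/385 = 5899741*(2 - 3)/385 = (5899741/385)*(-1) = -5899741/385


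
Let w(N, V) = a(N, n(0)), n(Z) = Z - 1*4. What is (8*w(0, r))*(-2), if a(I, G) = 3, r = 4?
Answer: -48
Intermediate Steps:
n(Z) = -4 + Z (n(Z) = Z - 4 = -4 + Z)
w(N, V) = 3
(8*w(0, r))*(-2) = (8*3)*(-2) = 24*(-2) = -48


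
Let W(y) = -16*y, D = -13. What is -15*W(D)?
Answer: -3120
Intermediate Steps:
-15*W(D) = -(-240)*(-13) = -15*208 = -3120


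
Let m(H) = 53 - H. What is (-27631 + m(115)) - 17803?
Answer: -45496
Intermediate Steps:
(-27631 + m(115)) - 17803 = (-27631 + (53 - 1*115)) - 17803 = (-27631 + (53 - 115)) - 17803 = (-27631 - 62) - 17803 = -27693 - 17803 = -45496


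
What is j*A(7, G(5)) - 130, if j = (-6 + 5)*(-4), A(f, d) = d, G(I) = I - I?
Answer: -130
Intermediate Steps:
G(I) = 0
j = 4 (j = -1*(-4) = 4)
j*A(7, G(5)) - 130 = 4*0 - 130 = 0 - 130 = -130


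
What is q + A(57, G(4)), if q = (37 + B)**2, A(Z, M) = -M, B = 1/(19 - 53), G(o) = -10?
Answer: 1591609/1156 ≈ 1376.8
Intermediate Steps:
B = -1/34 (B = 1/(-34) = -1/34 ≈ -0.029412)
q = 1580049/1156 (q = (37 - 1/34)**2 = (1257/34)**2 = 1580049/1156 ≈ 1366.8)
q + A(57, G(4)) = 1580049/1156 - 1*(-10) = 1580049/1156 + 10 = 1591609/1156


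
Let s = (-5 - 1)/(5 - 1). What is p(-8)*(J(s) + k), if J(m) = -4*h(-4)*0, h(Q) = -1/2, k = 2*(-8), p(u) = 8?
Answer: -128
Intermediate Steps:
s = -3/2 (s = -6/4 = -6*1/4 = -3/2 ≈ -1.5000)
k = -16
h(Q) = -1/2 (h(Q) = -1*1/2 = -1/2)
J(m) = 0 (J(m) = -(-2)*0 = -4*0 = 0)
p(-8)*(J(s) + k) = 8*(0 - 16) = 8*(-16) = -128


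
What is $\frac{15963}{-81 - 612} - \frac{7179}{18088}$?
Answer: $- \frac{1998053}{85272} \approx -23.432$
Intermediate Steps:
$\frac{15963}{-81 - 612} - \frac{7179}{18088} = \frac{15963}{-693} - \frac{7179}{18088} = 15963 \left(- \frac{1}{693}\right) - \frac{7179}{18088} = - \frac{5321}{231} - \frac{7179}{18088} = - \frac{1998053}{85272}$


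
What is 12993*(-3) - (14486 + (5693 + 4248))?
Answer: -63406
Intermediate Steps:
12993*(-3) - (14486 + (5693 + 4248)) = -38979 - (14486 + 9941) = -38979 - 1*24427 = -38979 - 24427 = -63406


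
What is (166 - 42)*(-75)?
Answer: -9300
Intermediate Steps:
(166 - 42)*(-75) = 124*(-75) = -9300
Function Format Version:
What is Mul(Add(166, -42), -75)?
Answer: -9300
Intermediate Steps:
Mul(Add(166, -42), -75) = Mul(124, -75) = -9300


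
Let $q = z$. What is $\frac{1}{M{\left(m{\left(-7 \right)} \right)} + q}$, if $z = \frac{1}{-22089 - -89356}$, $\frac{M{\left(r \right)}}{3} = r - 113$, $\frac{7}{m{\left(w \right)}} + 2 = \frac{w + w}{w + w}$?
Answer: $- \frac{67267}{24216119} \approx -0.0027778$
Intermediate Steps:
$m{\left(w \right)} = -7$ ($m{\left(w \right)} = \frac{7}{-2 + \frac{w + w}{w + w}} = \frac{7}{-2 + \frac{2 w}{2 w}} = \frac{7}{-2 + 2 w \frac{1}{2 w}} = \frac{7}{-2 + 1} = \frac{7}{-1} = 7 \left(-1\right) = -7$)
$M{\left(r \right)} = -339 + 3 r$ ($M{\left(r \right)} = 3 \left(r - 113\right) = 3 \left(-113 + r\right) = -339 + 3 r$)
$z = \frac{1}{67267}$ ($z = \frac{1}{-22089 + 89356} = \frac{1}{67267} \approx 1.4866 \cdot 10^{-5}$)
$q = \frac{1}{67267} \approx 1.4866 \cdot 10^{-5}$
$\frac{1}{M{\left(m{\left(-7 \right)} \right)} + q} = \frac{1}{\left(-339 + 3 \left(-7\right)\right) + \frac{1}{67267}} = \frac{1}{\left(-339 - 21\right) + \frac{1}{67267}} = \frac{1}{-360 + \frac{1}{67267}} = \frac{1}{- \frac{24216119}{67267}} = - \frac{67267}{24216119}$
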